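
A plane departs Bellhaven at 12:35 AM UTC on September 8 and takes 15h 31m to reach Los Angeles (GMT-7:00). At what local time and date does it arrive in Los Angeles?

9:06 AM on September 8

Departure is given in UTC: 12:35 AM on Sep 8.
Add 15 hours and 31 minutes → 4:06 PM UTC.
Los Angeles is UTC−7:00: 4:06 PM − 7:00 = 9:06 AM on Sep 8.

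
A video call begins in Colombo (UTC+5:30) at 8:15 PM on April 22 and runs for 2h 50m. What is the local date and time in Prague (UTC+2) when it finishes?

7:35 PM on April 22

Convert start to UTC: 8:15 PM − 5:30 = 2:45 PM UTC on Apr 22.
Add 2 hours 50 minutes duration → 5:35 PM UTC.
Prague is UTC+2:00, so local end time = 5:35 PM + 2:00 = 7:35 PM on Apr 22.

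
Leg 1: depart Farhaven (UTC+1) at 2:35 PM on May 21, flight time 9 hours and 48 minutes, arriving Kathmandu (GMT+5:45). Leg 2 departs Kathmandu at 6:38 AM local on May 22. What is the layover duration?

Convert departure to UTC: 2:35 PM − 1:00 = 1:35 PM UTC on May 21.
Add 9 hours 48 minutes flight time → 11:23 PM UTC.
Kathmandu is UTC+5:45, so local arrival = 11:23 PM + 5:45 = 5:08 AM on May 22.
Layover = 6:38 AM − 5:08 AM = 1 hour 30 minutes.

1 hour 30 minutes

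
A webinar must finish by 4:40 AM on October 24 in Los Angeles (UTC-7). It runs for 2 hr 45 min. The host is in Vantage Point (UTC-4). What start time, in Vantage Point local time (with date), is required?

4:55 AM on October 24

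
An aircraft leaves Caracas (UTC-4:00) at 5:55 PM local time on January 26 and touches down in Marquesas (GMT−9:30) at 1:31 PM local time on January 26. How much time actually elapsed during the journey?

Departure in UTC: 5:55 PM + 4:00 = 9:55 PM on Jan 26.
Arrival in UTC: 1:31 PM + 9:30 = 11:01 PM on Jan 26.
Elapsed = 11:01 PM − 9:55 PM = 1 hour 6 minutes.

1 hour 6 minutes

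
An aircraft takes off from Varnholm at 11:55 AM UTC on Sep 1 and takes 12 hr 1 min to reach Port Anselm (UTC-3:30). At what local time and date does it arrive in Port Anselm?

8:26 PM on Sep 1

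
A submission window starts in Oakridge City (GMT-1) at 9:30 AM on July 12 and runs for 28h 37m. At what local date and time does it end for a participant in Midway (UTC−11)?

4:07 AM on July 13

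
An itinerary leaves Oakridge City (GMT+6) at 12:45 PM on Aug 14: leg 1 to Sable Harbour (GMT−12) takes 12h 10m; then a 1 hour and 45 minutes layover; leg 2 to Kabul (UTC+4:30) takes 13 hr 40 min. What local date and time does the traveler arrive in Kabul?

2:50 PM on August 15

Convert departure to UTC: 12:45 PM − 6:00 = 6:45 AM UTC on Aug 14.
Add 12 hours and 10 minutes leg 1 → 6:55 PM UTC.
Add 1 hour and 45 minutes layover in Sable Harbour → 8:40 PM UTC.
Add 13 hours and 40 minutes leg 2 → 10:20 AM UTC (Aug 15).
Kabul is UTC+4:30, so local arrival = 10:20 AM + 4:30 = 2:50 PM on Aug 15.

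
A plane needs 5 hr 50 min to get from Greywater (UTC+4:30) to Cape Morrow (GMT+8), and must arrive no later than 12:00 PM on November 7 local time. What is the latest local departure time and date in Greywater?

Target arrival in UTC: 12:00 PM − 8:00 = 4:00 AM on Nov 7.
Subtract 5 hours 50 minutes → departure 10:10 PM UTC on Nov 6.
Greywater is UTC+4:30: 10:10 PM + 4:30 = 2:40 AM on Nov 7.

2:40 AM on Nov 7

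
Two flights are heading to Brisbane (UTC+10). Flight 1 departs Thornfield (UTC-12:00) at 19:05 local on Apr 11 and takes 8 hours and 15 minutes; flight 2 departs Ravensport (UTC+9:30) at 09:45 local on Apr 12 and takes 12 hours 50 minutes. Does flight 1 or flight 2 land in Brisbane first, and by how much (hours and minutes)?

the second, by 2 hours 15 minutes

Flight 1 in UTC: 19:05 + 12:00 = 07:05 on Apr 12.
+8 hours and 15 minutes → arrive 15:20 UTC on Apr 12.
Flight 2 in UTC: 09:45 − 9:30 = 00:15 on Apr 12.
+12 hours and 50 minutes → arrive 13:05 UTC on Apr 12.
Flight 2 lands earlier by 2 hours 15 minutes.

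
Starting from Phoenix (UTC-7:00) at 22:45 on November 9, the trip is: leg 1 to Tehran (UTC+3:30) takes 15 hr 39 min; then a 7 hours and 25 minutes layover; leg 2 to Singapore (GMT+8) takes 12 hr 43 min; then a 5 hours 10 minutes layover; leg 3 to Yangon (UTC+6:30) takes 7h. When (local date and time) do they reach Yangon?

Convert departure to UTC: 22:45 + 7:00 = 05:45 UTC on Nov 10.
Add 15 hours 39 minutes leg 1 → 21:24 UTC.
Add 7 hours 25 minutes layover in Tehran → 04:49 UTC (Nov 11).
Add 12 hours 43 minutes leg 2 → 17:32 UTC.
Add 5 hours and 10 minutes layover in Singapore → 22:42 UTC.
Add 7 hours leg 3 → 05:42 UTC (Nov 12).
Yangon is UTC+6:30, so local arrival = 05:42 + 6:30 = 12:12 on Nov 12.

12:12 on November 12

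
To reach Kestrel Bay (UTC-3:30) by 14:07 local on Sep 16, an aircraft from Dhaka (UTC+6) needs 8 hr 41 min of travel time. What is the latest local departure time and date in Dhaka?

Target arrival in UTC: 14:07 + 3:30 = 17:37 on Sep 16.
Subtract 8 hours 41 minutes → departure 08:56 UTC on Sep 16.
Dhaka is UTC+6:00: 08:56 + 6:00 = 14:56 on Sep 16.

14:56 on September 16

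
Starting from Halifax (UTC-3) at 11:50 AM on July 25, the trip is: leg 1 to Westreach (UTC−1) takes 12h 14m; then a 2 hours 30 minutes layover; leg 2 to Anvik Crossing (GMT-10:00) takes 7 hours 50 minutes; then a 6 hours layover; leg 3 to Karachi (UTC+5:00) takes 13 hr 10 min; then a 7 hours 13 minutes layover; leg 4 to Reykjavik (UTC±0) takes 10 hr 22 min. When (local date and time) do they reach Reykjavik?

Convert departure to UTC: 11:50 AM + 3:00 = 2:50 PM UTC on Jul 25.
Add 12 hours 14 minutes leg 1 → 3:04 AM UTC (Jul 26).
Add 2 hours and 30 minutes layover in Westreach → 5:34 AM UTC.
Add 7 hours 50 minutes leg 2 → 1:24 PM UTC.
Add 6 hours layover in Anvik Crossing → 7:24 PM UTC.
Add 13 hours 10 minutes leg 3 → 8:34 AM UTC (Jul 27).
Add 7 hours 13 minutes layover in Karachi → 3:47 PM UTC.
Add 10 hours and 22 minutes leg 4 → 2:09 AM UTC (Jul 28).
Reykjavik is UTC+0, so local arrival is the same: 2:09 AM on Jul 28.

2:09 AM on July 28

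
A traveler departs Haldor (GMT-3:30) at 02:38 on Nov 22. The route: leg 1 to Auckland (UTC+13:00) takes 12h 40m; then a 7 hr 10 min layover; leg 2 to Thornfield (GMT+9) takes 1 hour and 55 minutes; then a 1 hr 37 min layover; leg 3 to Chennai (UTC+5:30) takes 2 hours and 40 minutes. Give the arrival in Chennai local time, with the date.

Convert departure to UTC: 02:38 + 3:30 = 06:08 UTC on Nov 22.
Add 12 hours and 40 minutes leg 1 → 18:48 UTC.
Add 7 hours 10 minutes layover in Auckland → 01:58 UTC (Nov 23).
Add 1 hour 55 minutes leg 2 → 03:53 UTC.
Add 1 hour and 37 minutes layover in Thornfield → 05:30 UTC.
Add 2 hours and 40 minutes leg 3 → 08:10 UTC.
Chennai is UTC+5:30, so local arrival = 08:10 + 5:30 = 13:40 on Nov 23.

13:40 on Nov 23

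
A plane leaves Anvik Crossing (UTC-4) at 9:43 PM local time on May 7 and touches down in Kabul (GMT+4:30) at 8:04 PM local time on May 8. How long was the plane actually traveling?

13 hours 51 minutes

Departure in UTC: 9:43 PM + 4:00 = 1:43 AM on May 8.
Arrival in UTC: 8:04 PM − 4:30 = 3:34 PM on May 8.
Elapsed = 3:34 PM − 1:43 AM = 13 hours 51 minutes.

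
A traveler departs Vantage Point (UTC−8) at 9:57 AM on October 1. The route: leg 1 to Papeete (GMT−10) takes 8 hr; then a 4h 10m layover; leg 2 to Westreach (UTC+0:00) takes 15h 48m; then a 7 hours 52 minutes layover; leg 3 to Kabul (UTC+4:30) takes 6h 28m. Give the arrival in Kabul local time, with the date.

Convert departure to UTC: 9:57 AM + 8:00 = 5:57 PM UTC on Oct 1.
Add 8 hours leg 1 → 1:57 AM UTC (Oct 2).
Add 4 hours 10 minutes layover in Papeete → 6:07 AM UTC.
Add 15 hours and 48 minutes leg 2 → 9:55 PM UTC.
Add 7 hours 52 minutes layover in Westreach → 5:47 AM UTC (Oct 3).
Add 6 hours 28 minutes leg 3 → 12:15 PM UTC.
Kabul is UTC+4:30, so local arrival = 12:15 PM + 4:30 = 4:45 PM on Oct 3.

4:45 PM on October 3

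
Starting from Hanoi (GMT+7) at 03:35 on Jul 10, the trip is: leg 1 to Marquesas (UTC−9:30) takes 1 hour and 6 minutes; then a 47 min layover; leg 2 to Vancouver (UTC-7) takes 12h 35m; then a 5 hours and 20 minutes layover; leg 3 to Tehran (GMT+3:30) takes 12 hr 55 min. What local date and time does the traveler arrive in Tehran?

08:48 on Jul 11

Convert departure to UTC: 03:35 − 7:00 = 20:35 UTC on Jul 9.
Add 1 hour and 6 minutes leg 1 → 21:41 UTC.
Add 47 minutes layover in Marquesas → 22:28 UTC.
Add 12 hours 35 minutes leg 2 → 11:03 UTC (Jul 10).
Add 5 hours 20 minutes layover in Vancouver → 16:23 UTC.
Add 12 hours 55 minutes leg 3 → 05:18 UTC (Jul 11).
Tehran is UTC+3:30, so local arrival = 05:18 + 3:30 = 08:48 on Jul 11.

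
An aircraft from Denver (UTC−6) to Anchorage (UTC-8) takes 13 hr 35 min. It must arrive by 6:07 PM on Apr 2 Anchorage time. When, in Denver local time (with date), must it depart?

6:32 AM on Apr 2

Target arrival in UTC: 6:07 PM + 8:00 = 2:07 AM on Apr 3.
Subtract 13 hours 35 minutes → departure 12:32 PM UTC on Apr 2.
Denver is UTC−6:00: 12:32 PM − 6:00 = 6:32 AM on Apr 2.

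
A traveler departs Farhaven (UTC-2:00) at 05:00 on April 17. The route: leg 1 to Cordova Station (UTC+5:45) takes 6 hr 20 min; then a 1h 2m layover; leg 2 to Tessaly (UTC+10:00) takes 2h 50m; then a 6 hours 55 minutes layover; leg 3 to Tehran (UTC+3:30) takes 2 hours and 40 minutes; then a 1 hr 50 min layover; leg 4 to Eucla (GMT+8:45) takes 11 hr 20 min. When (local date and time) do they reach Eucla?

Convert departure to UTC: 05:00 + 2:00 = 07:00 UTC on Apr 17.
Add 6 hours 20 minutes leg 1 → 13:20 UTC.
Add 1 hour and 2 minutes layover in Cordova Station → 14:22 UTC.
Add 2 hours 50 minutes leg 2 → 17:12 UTC.
Add 6 hours and 55 minutes layover in Tessaly → 00:07 UTC (Apr 18).
Add 2 hours and 40 minutes leg 3 → 02:47 UTC.
Add 1 hour and 50 minutes layover in Tehran → 04:37 UTC.
Add 11 hours 20 minutes leg 4 → 15:57 UTC.
Eucla is UTC+8:45, so local arrival = 15:57 + 8:45 = 00:42 on Apr 19.

00:42 on April 19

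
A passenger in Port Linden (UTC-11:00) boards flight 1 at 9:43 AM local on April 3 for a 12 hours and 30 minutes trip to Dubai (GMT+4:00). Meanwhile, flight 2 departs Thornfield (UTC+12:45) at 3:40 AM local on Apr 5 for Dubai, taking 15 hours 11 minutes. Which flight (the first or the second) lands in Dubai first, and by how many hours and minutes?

the first, by 20 hours 53 minutes

Flight 1 in UTC: 9:43 AM + 11:00 = 8:43 PM on Apr 3.
+12 hours and 30 minutes → arrive 9:13 AM UTC on Apr 4.
Flight 2 in UTC: 3:40 AM − 12:45 = 2:55 PM on Apr 4.
+15 hours 11 minutes → arrive 6:06 AM UTC on Apr 5.
Flight 1 lands earlier by 20 hours 53 minutes.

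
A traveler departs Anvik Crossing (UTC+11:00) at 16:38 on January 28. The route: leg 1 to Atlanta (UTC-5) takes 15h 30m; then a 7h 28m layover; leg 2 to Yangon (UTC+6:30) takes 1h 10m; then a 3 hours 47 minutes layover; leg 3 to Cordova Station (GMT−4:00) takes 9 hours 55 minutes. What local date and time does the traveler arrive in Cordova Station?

Convert departure to UTC: 16:38 − 11:00 = 05:38 UTC on Jan 28.
Add 15 hours and 30 minutes leg 1 → 21:08 UTC.
Add 7 hours 28 minutes layover in Atlanta → 04:36 UTC (Jan 29).
Add 1 hour 10 minutes leg 2 → 05:46 UTC.
Add 3 hours and 47 minutes layover in Yangon → 09:33 UTC.
Add 9 hours and 55 minutes leg 3 → 19:28 UTC.
Cordova Station is UTC−4:00, so local arrival = 19:28 − 4:00 = 15:28 on Jan 29.

15:28 on January 29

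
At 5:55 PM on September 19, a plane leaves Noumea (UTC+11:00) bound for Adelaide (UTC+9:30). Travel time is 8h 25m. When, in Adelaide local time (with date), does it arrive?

12:50 AM on September 20

Convert departure to UTC: 5:55 PM − 11:00 = 6:55 AM UTC on Sep 19.
Add 8 hours and 25 minutes travel time → 3:20 PM UTC.
Adelaide is UTC+9:30, so local arrival = 3:20 PM + 9:30 = 12:50 AM on Sep 20.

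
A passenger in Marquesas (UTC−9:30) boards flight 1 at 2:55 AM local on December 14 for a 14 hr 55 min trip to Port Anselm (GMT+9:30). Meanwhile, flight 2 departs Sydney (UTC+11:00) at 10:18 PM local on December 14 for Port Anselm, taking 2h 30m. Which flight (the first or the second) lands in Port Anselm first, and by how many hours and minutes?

Flight 1 in UTC: 2:55 AM + 9:30 = 12:25 PM on Dec 14.
+14 hours and 55 minutes → arrive 3:20 AM UTC on Dec 15.
Flight 2 in UTC: 10:18 PM − 11:00 = 11:18 AM on Dec 14.
+2 hours 30 minutes → arrive 1:48 PM UTC on Dec 14.
Flight 2 lands earlier by 13 hours 32 minutes.

the second, by 13 hours 32 minutes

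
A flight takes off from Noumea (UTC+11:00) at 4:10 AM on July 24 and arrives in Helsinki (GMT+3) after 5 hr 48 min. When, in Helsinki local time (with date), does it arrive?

1:58 AM on Jul 24

Helsinki is 8:00 behind Noumea.
After 5 hours and 48 minutes it is 9:58 AM in Noumea.
Shift by the zone difference: 9:58 AM − 8:00 = 1:58 AM on Jul 24 in Helsinki.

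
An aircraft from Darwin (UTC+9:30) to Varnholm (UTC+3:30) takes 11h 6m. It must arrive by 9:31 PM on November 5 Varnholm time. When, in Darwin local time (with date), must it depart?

4:25 PM on November 5

Target arrival in UTC: 9:31 PM − 3:30 = 6:01 PM on Nov 5.
Subtract 11 hours and 6 minutes → departure 6:55 AM UTC on Nov 5.
Darwin is UTC+9:30: 6:55 AM + 9:30 = 4:25 PM on Nov 5.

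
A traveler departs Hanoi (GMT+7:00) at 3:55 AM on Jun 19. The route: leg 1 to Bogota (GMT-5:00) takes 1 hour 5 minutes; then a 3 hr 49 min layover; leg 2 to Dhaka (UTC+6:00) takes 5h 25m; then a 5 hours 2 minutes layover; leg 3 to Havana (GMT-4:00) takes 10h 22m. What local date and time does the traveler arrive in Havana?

6:38 PM on June 19

Convert departure to UTC: 3:55 AM − 7:00 = 8:55 PM UTC on Jun 18.
Add 1 hour and 5 minutes leg 1 → 10:00 PM UTC.
Add 3 hours 49 minutes layover in Bogota → 1:49 AM UTC (Jun 19).
Add 5 hours and 25 minutes leg 2 → 7:14 AM UTC.
Add 5 hours and 2 minutes layover in Dhaka → 12:16 PM UTC.
Add 10 hours 22 minutes leg 3 → 10:38 PM UTC.
Havana is UTC−4:00, so local arrival = 10:38 PM − 4:00 = 6:38 PM on Jun 19.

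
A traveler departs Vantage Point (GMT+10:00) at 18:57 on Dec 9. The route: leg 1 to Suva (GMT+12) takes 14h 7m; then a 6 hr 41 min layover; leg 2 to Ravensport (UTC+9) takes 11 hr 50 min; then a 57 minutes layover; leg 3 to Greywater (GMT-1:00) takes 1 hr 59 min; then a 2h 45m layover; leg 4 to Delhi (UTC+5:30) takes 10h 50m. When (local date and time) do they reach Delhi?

15:36 on December 11

Convert departure to UTC: 18:57 − 10:00 = 08:57 UTC on Dec 9.
Add 14 hours 7 minutes leg 1 → 23:04 UTC.
Add 6 hours and 41 minutes layover in Suva → 05:45 UTC (Dec 10).
Add 11 hours 50 minutes leg 2 → 17:35 UTC.
Add 57 minutes layover in Ravensport → 18:32 UTC.
Add 1 hour 59 minutes leg 3 → 20:31 UTC.
Add 2 hours and 45 minutes layover in Greywater → 23:16 UTC.
Add 10 hours 50 minutes leg 4 → 10:06 UTC (Dec 11).
Delhi is UTC+5:30, so local arrival = 10:06 + 5:30 = 15:36 on Dec 11.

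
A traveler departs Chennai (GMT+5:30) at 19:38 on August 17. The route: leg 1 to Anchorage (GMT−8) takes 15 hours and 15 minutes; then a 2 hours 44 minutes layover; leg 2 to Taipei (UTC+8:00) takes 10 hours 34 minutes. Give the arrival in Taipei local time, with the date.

Convert departure to UTC: 19:38 − 5:30 = 14:08 UTC on Aug 17.
Add 15 hours and 15 minutes leg 1 → 05:23 UTC (Aug 18).
Add 2 hours and 44 minutes layover in Anchorage → 08:07 UTC.
Add 10 hours and 34 minutes leg 2 → 18:41 UTC.
Taipei is UTC+8:00, so local arrival = 18:41 + 8:00 = 02:41 on Aug 19.

02:41 on August 19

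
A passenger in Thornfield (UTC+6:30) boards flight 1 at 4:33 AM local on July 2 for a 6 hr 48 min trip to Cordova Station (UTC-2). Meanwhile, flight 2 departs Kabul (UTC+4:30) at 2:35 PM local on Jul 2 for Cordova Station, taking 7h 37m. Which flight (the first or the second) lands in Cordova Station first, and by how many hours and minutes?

the first, by 12 hours 51 minutes

Flight 1 in UTC: 4:33 AM − 6:30 = 10:03 PM on Jul 1.
+6 hours and 48 minutes → arrive 4:51 AM UTC on Jul 2.
Flight 2 in UTC: 2:35 PM − 4:30 = 10:05 AM on Jul 2.
+7 hours 37 minutes → arrive 5:42 PM UTC on Jul 2.
Flight 1 lands earlier by 12 hours 51 minutes.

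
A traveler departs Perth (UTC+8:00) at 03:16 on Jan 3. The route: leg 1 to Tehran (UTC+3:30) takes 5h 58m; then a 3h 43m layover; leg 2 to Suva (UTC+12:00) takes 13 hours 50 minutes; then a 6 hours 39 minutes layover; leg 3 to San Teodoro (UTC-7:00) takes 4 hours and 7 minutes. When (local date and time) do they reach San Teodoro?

22:33 on Jan 3

Convert departure to UTC: 03:16 − 8:00 = 19:16 UTC on Jan 2.
Add 5 hours and 58 minutes leg 1 → 01:14 UTC (Jan 3).
Add 3 hours and 43 minutes layover in Tehran → 04:57 UTC.
Add 13 hours 50 minutes leg 2 → 18:47 UTC.
Add 6 hours and 39 minutes layover in Suva → 01:26 UTC (Jan 4).
Add 4 hours and 7 minutes leg 3 → 05:33 UTC.
San Teodoro is UTC−7:00, so local arrival = 05:33 − 7:00 = 22:33 on Jan 3.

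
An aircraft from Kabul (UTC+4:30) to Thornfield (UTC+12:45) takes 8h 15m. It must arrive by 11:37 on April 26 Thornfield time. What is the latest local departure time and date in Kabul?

19:07 on April 25

Target arrival in UTC: 11:37 − 12:45 = 22:52 on Apr 25.
Subtract 8 hours and 15 minutes → departure 14:37 UTC on Apr 25.
Kabul is UTC+4:30: 14:37 + 4:30 = 19:07 on Apr 25.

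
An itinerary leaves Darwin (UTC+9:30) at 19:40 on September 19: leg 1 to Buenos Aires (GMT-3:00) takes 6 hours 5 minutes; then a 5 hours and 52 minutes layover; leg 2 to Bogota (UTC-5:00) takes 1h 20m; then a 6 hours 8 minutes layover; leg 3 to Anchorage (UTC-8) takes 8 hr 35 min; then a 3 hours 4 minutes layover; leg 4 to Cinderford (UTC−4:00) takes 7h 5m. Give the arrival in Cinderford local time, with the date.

20:19 on September 20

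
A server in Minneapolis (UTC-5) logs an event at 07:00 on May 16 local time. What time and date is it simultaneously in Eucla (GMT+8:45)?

20:45 on May 16

In UTC: 07:00 + 5:00 = 12:00 on May 16.
Eucla is UTC+8:45: 12:00 + 8:45 = 20:45 on May 16.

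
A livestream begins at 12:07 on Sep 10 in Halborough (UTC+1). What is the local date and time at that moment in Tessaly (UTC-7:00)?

In UTC: 12:07 − 1:00 = 11:07 on Sep 10.
Tessaly is UTC−7:00: 11:07 − 7:00 = 04:07 on Sep 10.

04:07 on September 10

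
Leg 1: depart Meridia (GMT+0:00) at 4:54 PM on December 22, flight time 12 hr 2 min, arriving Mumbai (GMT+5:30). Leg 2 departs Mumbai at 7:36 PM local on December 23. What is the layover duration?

9 hours 10 minutes

Meridia is at UTC+0, so departure is already 4:54 PM UTC on Dec 22.
Add 12 hours 2 minutes flight time → 4:56 AM UTC (Dec 23).
Mumbai is UTC+5:30, so local arrival = 4:56 AM + 5:30 = 10:26 AM on Dec 23.
Layover = 7:36 PM − 10:26 AM = 9 hours 10 minutes.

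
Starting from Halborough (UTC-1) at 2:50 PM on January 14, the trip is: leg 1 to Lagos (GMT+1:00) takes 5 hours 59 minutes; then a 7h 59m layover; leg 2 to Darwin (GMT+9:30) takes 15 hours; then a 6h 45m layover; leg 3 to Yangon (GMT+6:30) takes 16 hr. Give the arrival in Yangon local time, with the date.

Convert departure to UTC: 2:50 PM + 1:00 = 3:50 PM UTC on Jan 14.
Add 5 hours and 59 minutes leg 1 → 9:49 PM UTC.
Add 7 hours 59 minutes layover in Lagos → 5:48 AM UTC (Jan 15).
Add 15 hours leg 2 → 8:48 PM UTC.
Add 6 hours 45 minutes layover in Darwin → 3:33 AM UTC (Jan 16).
Add 16 hours leg 3 → 7:33 PM UTC.
Yangon is UTC+6:30, so local arrival = 7:33 PM + 6:30 = 2:03 AM on Jan 17.

2:03 AM on Jan 17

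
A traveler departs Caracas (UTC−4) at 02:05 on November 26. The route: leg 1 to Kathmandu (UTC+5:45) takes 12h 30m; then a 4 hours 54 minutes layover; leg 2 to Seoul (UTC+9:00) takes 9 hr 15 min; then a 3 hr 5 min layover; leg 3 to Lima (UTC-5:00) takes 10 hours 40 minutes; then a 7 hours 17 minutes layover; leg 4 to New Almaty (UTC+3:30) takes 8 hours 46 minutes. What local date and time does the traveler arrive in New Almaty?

18:02 on November 28

Convert departure to UTC: 02:05 + 4:00 = 06:05 UTC on Nov 26.
Add 12 hours and 30 minutes leg 1 → 18:35 UTC.
Add 4 hours and 54 minutes layover in Kathmandu → 23:29 UTC.
Add 9 hours 15 minutes leg 2 → 08:44 UTC (Nov 27).
Add 3 hours 5 minutes layover in Seoul → 11:49 UTC.
Add 10 hours 40 minutes leg 3 → 22:29 UTC.
Add 7 hours 17 minutes layover in Lima → 05:46 UTC (Nov 28).
Add 8 hours and 46 minutes leg 4 → 14:32 UTC.
New Almaty is UTC+3:30, so local arrival = 14:32 + 3:30 = 18:02 on Nov 28.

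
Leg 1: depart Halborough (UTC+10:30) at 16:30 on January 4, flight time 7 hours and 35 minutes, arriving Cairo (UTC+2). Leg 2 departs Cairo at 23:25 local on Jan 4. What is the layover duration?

Convert departure to UTC: 16:30 − 10:30 = 06:00 UTC on Jan 4.
Add 7 hours and 35 minutes flight time → 13:35 UTC.
Cairo is UTC+2:00, so local arrival = 13:35 + 2:00 = 15:35 on Jan 4.
Layover = 23:25 − 15:35 = 7 hours 50 minutes.

7 hours 50 minutes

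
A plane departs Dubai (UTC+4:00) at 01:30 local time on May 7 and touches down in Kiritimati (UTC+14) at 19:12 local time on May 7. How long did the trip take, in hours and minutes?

Departure in UTC: 01:30 − 4:00 = 21:30 on May 6.
Arrival in UTC: 19:12 − 14:00 = 05:12 on May 7.
Elapsed = 05:12 − 21:30 (+1 day) = 7 hours 42 minutes.

7 hours 42 minutes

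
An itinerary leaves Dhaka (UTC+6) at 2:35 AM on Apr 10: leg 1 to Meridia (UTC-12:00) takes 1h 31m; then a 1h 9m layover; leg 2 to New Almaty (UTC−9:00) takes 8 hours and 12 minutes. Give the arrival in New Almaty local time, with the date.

10:27 PM on April 9

Convert departure to UTC: 2:35 AM − 6:00 = 8:35 PM UTC on Apr 9.
Add 1 hour 31 minutes leg 1 → 10:06 PM UTC.
Add 1 hour 9 minutes layover in Meridia → 11:15 PM UTC.
Add 8 hours and 12 minutes leg 2 → 7:27 AM UTC (Apr 10).
New Almaty is UTC−9:00, so local arrival = 7:27 AM − 9:00 = 10:27 PM on Apr 9.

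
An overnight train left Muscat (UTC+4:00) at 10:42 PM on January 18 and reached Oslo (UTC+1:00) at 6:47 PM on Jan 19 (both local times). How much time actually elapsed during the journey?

Departure in UTC: 10:42 PM − 4:00 = 6:42 PM on Jan 18.
Arrival in UTC: 6:47 PM − 1:00 = 5:47 PM on Jan 19.
Elapsed = 5:47 PM − 6:42 PM (+1 day) = 23 hours 5 minutes.

23 hours 5 minutes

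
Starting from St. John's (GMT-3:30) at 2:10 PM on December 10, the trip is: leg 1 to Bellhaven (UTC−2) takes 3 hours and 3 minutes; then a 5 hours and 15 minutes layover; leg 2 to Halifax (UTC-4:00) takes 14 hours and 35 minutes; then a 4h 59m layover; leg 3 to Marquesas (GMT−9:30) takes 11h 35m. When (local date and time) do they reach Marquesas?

11:37 PM on December 11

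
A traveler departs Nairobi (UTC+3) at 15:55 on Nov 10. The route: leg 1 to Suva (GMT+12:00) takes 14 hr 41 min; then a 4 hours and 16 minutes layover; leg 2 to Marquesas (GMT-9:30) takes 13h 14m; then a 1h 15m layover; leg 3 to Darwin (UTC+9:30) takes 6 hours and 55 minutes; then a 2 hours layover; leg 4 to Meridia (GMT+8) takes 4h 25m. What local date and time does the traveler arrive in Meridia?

Convert departure to UTC: 15:55 − 3:00 = 12:55 UTC on Nov 10.
Add 14 hours and 41 minutes leg 1 → 03:36 UTC (Nov 11).
Add 4 hours and 16 minutes layover in Suva → 07:52 UTC.
Add 13 hours 14 minutes leg 2 → 21:06 UTC.
Add 1 hour and 15 minutes layover in Marquesas → 22:21 UTC.
Add 6 hours and 55 minutes leg 3 → 05:16 UTC (Nov 12).
Add 2 hours layover in Darwin → 07:16 UTC.
Add 4 hours 25 minutes leg 4 → 11:41 UTC.
Meridia is UTC+8:00, so local arrival = 11:41 + 8:00 = 19:41 on Nov 12.

19:41 on November 12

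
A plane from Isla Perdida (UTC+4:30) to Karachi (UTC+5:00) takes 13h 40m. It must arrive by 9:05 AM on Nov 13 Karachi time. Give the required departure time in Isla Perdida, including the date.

6:55 PM on Nov 12

Target arrival in UTC: 9:05 AM − 5:00 = 4:05 AM on Nov 13.
Subtract 13 hours 40 minutes → departure 2:25 PM UTC on Nov 12.
Isla Perdida is UTC+4:30: 2:25 PM + 4:30 = 6:55 PM on Nov 12.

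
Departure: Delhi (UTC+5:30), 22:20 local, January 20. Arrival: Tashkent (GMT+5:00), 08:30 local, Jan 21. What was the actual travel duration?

Departure in UTC: 22:20 − 5:30 = 16:50 on Jan 20.
Arrival in UTC: 08:30 − 5:00 = 03:30 on Jan 21.
Elapsed = 03:30 − 16:50 (+1 day) = 10 hours 40 minutes.

10 hours 40 minutes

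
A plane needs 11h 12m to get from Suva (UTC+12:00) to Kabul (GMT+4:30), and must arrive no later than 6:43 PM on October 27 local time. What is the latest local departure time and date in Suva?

3:01 PM on Oct 27

Target arrival in UTC: 6:43 PM − 4:30 = 2:13 PM on Oct 27.
Subtract 11 hours and 12 minutes → departure 3:01 AM UTC on Oct 27.
Suva is UTC+12:00: 3:01 AM + 12:00 = 3:01 PM on Oct 27.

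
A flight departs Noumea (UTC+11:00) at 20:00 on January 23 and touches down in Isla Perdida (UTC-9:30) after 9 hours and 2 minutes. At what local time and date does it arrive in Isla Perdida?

08:32 on January 23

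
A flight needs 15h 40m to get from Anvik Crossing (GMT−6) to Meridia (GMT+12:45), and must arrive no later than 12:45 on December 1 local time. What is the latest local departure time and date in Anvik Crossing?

Target arrival in UTC: 12:45 − 12:45 = 00:00 on Dec 1.
Subtract 15 hours 40 minutes → departure 08:20 UTC on Nov 30.
Anvik Crossing is UTC−6:00: 08:20 − 6:00 = 02:20 on Nov 30.

02:20 on November 30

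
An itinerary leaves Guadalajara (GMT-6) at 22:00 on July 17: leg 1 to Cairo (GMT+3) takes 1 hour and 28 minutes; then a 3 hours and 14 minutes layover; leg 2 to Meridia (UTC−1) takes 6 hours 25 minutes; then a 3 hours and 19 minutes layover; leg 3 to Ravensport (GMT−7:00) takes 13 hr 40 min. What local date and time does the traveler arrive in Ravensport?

Convert departure to UTC: 22:00 + 6:00 = 04:00 UTC on Jul 18.
Add 1 hour 28 minutes leg 1 → 05:28 UTC.
Add 3 hours and 14 minutes layover in Cairo → 08:42 UTC.
Add 6 hours and 25 minutes leg 2 → 15:07 UTC.
Add 3 hours and 19 minutes layover in Meridia → 18:26 UTC.
Add 13 hours 40 minutes leg 3 → 08:06 UTC (Jul 19).
Ravensport is UTC−7:00, so local arrival = 08:06 − 7:00 = 01:06 on Jul 19.

01:06 on July 19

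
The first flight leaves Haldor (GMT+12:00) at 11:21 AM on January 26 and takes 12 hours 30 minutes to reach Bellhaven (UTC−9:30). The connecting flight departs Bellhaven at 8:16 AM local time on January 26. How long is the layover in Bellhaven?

5 hours 55 minutes

Convert departure to UTC: 11:21 AM − 12:00 = 11:21 PM UTC on Jan 25.
Add 12 hours 30 minutes flight time → 11:51 AM UTC (Jan 26).
Bellhaven is UTC−9:30, so local arrival = 11:51 AM − 9:30 = 2:21 AM on Jan 26.
Layover = 8:16 AM − 2:21 AM = 5 hours 55 minutes.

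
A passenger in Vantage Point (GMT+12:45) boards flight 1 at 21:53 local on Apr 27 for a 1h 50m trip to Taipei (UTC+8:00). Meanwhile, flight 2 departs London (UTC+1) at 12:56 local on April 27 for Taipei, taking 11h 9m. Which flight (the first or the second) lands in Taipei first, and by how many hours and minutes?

Flight 1 in UTC: 21:53 − 12:45 = 09:08 on Apr 27.
+1 hour 50 minutes → arrive 10:58 UTC on Apr 27.
Flight 2 in UTC: 12:56 − 1:00 = 11:56 on Apr 27.
+11 hours 9 minutes → arrive 23:05 UTC on Apr 27.
Flight 1 lands earlier by 12 hours 7 minutes.

the first, by 12 hours 7 minutes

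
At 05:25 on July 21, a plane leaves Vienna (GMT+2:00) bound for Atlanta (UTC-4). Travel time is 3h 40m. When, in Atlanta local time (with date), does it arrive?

03:05 on Jul 21

Convert departure to UTC: 05:25 − 2:00 = 03:25 UTC on Jul 21.
Add 3 hours and 40 minutes travel time → 07:05 UTC.
Atlanta is UTC−4:00, so local arrival = 07:05 − 4:00 = 03:05 on Jul 21.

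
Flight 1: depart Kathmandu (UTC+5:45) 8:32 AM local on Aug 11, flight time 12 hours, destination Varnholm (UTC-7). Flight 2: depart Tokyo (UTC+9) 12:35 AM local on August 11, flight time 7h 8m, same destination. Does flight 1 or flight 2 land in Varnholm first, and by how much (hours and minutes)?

Flight 1 in UTC: 8:32 AM − 5:45 = 2:47 AM on Aug 11.
+12 hours → arrive 2:47 PM UTC on Aug 11.
Flight 2 in UTC: 12:35 AM − 9:00 = 3:35 PM on Aug 10.
+7 hours 8 minutes → arrive 10:43 PM UTC on Aug 10.
Flight 2 lands earlier by 16 hours 4 minutes.

the second, by 16 hours 4 minutes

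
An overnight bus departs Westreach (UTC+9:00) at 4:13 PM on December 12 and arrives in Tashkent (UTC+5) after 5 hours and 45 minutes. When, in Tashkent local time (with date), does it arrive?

Tashkent is 4:00 behind Westreach.
After 5 hours and 45 minutes it is 9:58 PM in Westreach.
Shift by the zone difference: 9:58 PM − 4:00 = 5:58 PM on Dec 12 in Tashkent.

5:58 PM on December 12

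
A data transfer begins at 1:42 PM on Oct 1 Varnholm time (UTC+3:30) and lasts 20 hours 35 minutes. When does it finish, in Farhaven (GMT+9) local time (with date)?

3:47 PM on Oct 2

Convert start to UTC: 1:42 PM − 3:30 = 10:12 AM UTC on Oct 1.
Add 20 hours and 35 minutes duration → 6:47 AM UTC (Oct 2).
Farhaven is UTC+9:00, so local end time = 6:47 AM + 9:00 = 3:47 PM on Oct 2.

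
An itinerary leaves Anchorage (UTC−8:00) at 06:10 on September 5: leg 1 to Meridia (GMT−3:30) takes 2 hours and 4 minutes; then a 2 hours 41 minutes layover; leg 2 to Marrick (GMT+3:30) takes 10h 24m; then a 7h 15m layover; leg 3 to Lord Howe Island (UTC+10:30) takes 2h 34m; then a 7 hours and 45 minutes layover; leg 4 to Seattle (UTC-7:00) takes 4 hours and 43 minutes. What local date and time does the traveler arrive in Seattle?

20:36 on September 6

Convert departure to UTC: 06:10 + 8:00 = 14:10 UTC on Sep 5.
Add 2 hours 4 minutes leg 1 → 16:14 UTC.
Add 2 hours 41 minutes layover in Meridia → 18:55 UTC.
Add 10 hours 24 minutes leg 2 → 05:19 UTC (Sep 6).
Add 7 hours 15 minutes layover in Marrick → 12:34 UTC.
Add 2 hours 34 minutes leg 3 → 15:08 UTC.
Add 7 hours 45 minutes layover in Lord Howe Island → 22:53 UTC.
Add 4 hours 43 minutes leg 4 → 03:36 UTC (Sep 7).
Seattle is UTC−7:00, so local arrival = 03:36 − 7:00 = 20:36 on Sep 6.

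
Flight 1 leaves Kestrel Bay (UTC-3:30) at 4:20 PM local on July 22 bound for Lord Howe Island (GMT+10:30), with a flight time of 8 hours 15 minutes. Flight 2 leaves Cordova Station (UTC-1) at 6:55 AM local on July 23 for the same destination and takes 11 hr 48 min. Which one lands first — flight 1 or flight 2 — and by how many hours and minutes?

the first, by 15 hours 38 minutes

Flight 1 in UTC: 4:20 PM + 3:30 = 7:50 PM on Jul 22.
+8 hours and 15 minutes → arrive 4:05 AM UTC on Jul 23.
Flight 2 in UTC: 6:55 AM + 1:00 = 7:55 AM on Jul 23.
+11 hours 48 minutes → arrive 7:43 PM UTC on Jul 23.
Flight 1 lands earlier by 15 hours 38 minutes.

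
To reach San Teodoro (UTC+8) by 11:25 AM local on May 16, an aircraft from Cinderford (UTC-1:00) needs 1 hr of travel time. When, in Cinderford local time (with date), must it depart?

Target arrival in UTC: 11:25 AM − 8:00 = 3:25 AM on May 16.
Subtract 1 hour → departure 2:25 AM UTC on May 16.
Cinderford is UTC−1:00: 2:25 AM − 1:00 = 1:25 AM on May 16.

1:25 AM on May 16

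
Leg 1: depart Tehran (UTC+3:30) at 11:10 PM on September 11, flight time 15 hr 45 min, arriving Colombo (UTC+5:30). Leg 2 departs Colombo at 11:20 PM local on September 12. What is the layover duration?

6 hours 25 minutes

Convert departure to UTC: 11:10 PM − 3:30 = 7:40 PM UTC on Sep 11.
Add 15 hours and 45 minutes flight time → 11:25 AM UTC (Sep 12).
Colombo is UTC+5:30, so local arrival = 11:25 AM + 5:30 = 4:55 PM on Sep 12.
Layover = 11:20 PM − 4:55 PM = 6 hours 25 minutes.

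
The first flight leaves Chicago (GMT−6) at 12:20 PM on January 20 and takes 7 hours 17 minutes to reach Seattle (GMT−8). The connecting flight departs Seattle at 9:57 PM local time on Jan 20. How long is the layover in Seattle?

Convert departure to UTC: 12:20 PM + 6:00 = 6:20 PM UTC on Jan 20.
Add 7 hours 17 minutes flight time → 1:37 AM UTC (Jan 21).
Seattle is UTC−8:00, so local arrival = 1:37 AM − 8:00 = 5:37 PM on Jan 20.
Layover = 9:57 PM − 5:37 PM = 4 hours 20 minutes.

4 hours 20 minutes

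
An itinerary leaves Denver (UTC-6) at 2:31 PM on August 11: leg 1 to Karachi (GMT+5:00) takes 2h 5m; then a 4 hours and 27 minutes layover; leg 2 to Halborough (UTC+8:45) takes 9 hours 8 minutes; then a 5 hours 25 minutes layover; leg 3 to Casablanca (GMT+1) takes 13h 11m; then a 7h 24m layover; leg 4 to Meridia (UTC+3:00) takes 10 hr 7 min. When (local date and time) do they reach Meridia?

3:18 AM on Aug 14

Convert departure to UTC: 2:31 PM + 6:00 = 8:31 PM UTC on Aug 11.
Add 2 hours 5 minutes leg 1 → 10:36 PM UTC.
Add 4 hours and 27 minutes layover in Karachi → 3:03 AM UTC (Aug 12).
Add 9 hours 8 minutes leg 2 → 12:11 PM UTC.
Add 5 hours 25 minutes layover in Halborough → 5:36 PM UTC.
Add 13 hours and 11 minutes leg 3 → 6:47 AM UTC (Aug 13).
Add 7 hours 24 minutes layover in Casablanca → 2:11 PM UTC.
Add 10 hours 7 minutes leg 4 → 12:18 AM UTC (Aug 14).
Meridia is UTC+3:00, so local arrival = 12:18 AM + 3:00 = 3:18 AM on Aug 14.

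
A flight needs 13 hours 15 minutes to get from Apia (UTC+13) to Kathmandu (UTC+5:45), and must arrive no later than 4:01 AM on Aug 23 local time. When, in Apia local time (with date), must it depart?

Target arrival in UTC: 4:01 AM − 5:45 = 10:16 PM on Aug 22.
Subtract 13 hours 15 minutes → departure 9:01 AM UTC on Aug 22.
Apia is UTC+13:00: 9:01 AM + 13:00 = 10:01 PM on Aug 22.

10:01 PM on Aug 22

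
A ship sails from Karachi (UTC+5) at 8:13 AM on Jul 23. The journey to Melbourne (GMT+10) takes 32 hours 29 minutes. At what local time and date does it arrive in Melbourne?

Convert departure to UTC: 8:13 AM − 5:00 = 3:13 AM UTC on Jul 23.
Add 32 hours and 29 minutes travel time → 11:42 AM UTC (Jul 24).
Melbourne is UTC+10:00, so local arrival = 11:42 AM + 10:00 = 9:42 PM on Jul 24.

9:42 PM on Jul 24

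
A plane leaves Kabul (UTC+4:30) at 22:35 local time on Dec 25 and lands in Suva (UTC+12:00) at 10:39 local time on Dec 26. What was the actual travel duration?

Departure in UTC: 22:35 − 4:30 = 18:05 on Dec 25.
Arrival in UTC: 10:39 − 12:00 = 22:39 on Dec 25.
Elapsed = 22:39 − 18:05 = 4 hours 34 minutes.

4 hours 34 minutes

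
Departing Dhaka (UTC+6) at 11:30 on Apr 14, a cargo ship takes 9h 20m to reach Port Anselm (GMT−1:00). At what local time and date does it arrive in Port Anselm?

13:50 on Apr 14

Port Anselm is 7:00 behind Dhaka.
After 9 hours and 20 minutes it is 20:50 in Dhaka.
Shift by the zone difference: 20:50 − 7:00 = 13:50 on Apr 14 in Port Anselm.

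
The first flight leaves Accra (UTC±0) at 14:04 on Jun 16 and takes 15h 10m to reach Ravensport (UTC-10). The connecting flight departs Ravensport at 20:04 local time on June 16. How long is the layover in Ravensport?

50 minutes

Accra is at UTC+0, so departure is already 14:04 UTC on Jun 16.
Add 15 hours and 10 minutes flight time → 05:14 UTC (Jun 17).
Ravensport is UTC−10:00, so local arrival = 05:14 − 10:00 = 19:14 on Jun 16.
Layover = 20:04 − 19:14 = 50 minutes.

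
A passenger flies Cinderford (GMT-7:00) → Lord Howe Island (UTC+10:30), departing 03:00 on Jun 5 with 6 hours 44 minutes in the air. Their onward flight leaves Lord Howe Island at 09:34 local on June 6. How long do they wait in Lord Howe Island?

6 hours 20 minutes

Convert departure to UTC: 03:00 + 7:00 = 10:00 UTC on Jun 5.
Add 6 hours 44 minutes flight time → 16:44 UTC.
Lord Howe Island is UTC+10:30, so local arrival = 16:44 + 10:30 = 03:14 on Jun 6.
Layover = 09:34 − 03:14 = 6 hours 20 minutes.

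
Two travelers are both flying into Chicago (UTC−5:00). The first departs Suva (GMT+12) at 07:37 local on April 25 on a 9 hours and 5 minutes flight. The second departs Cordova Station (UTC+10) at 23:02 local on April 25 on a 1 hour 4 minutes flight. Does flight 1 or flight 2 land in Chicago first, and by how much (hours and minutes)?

Flight 1 in UTC: 07:37 − 12:00 = 19:37 on Apr 24.
+9 hours 5 minutes → arrive 04:42 UTC on Apr 25.
Flight 2 in UTC: 23:02 − 10:00 = 13:02 on Apr 25.
+1 hour and 4 minutes → arrive 14:06 UTC on Apr 25.
Flight 1 lands earlier by 9 hours 24 minutes.

the first, by 9 hours 24 minutes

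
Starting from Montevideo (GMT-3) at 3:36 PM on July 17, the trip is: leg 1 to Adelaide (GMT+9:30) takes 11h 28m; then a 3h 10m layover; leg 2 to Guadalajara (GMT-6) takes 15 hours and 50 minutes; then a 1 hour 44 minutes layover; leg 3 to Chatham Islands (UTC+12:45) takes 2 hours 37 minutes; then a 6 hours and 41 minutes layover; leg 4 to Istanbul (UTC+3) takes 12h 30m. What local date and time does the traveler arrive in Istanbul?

3:36 AM on July 20

Convert departure to UTC: 3:36 PM + 3:00 = 6:36 PM UTC on Jul 17.
Add 11 hours and 28 minutes leg 1 → 6:04 AM UTC (Jul 18).
Add 3 hours 10 minutes layover in Adelaide → 9:14 AM UTC.
Add 15 hours and 50 minutes leg 2 → 1:04 AM UTC (Jul 19).
Add 1 hour and 44 minutes layover in Guadalajara → 2:48 AM UTC.
Add 2 hours 37 minutes leg 3 → 5:25 AM UTC.
Add 6 hours 41 minutes layover in Chatham Islands → 12:06 PM UTC.
Add 12 hours 30 minutes leg 4 → 12:36 AM UTC (Jul 20).
Istanbul is UTC+3:00, so local arrival = 12:36 AM + 3:00 = 3:36 AM on Jul 20.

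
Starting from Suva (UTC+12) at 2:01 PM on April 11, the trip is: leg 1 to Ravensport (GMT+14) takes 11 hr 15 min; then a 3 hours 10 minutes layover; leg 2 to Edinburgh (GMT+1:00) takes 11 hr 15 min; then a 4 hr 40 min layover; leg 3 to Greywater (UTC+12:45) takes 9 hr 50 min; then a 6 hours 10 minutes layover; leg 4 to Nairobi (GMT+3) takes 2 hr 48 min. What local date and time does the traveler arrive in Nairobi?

6:09 AM on April 13

Convert departure to UTC: 2:01 PM − 12:00 = 2:01 AM UTC on Apr 11.
Add 11 hours 15 minutes leg 1 → 1:16 PM UTC.
Add 3 hours 10 minutes layover in Ravensport → 4:26 PM UTC.
Add 11 hours and 15 minutes leg 2 → 3:41 AM UTC (Apr 12).
Add 4 hours and 40 minutes layover in Edinburgh → 8:21 AM UTC.
Add 9 hours 50 minutes leg 3 → 6:11 PM UTC.
Add 6 hours 10 minutes layover in Greywater → 12:21 AM UTC (Apr 13).
Add 2 hours and 48 minutes leg 4 → 3:09 AM UTC.
Nairobi is UTC+3:00, so local arrival = 3:09 AM + 3:00 = 6:09 AM on Apr 13.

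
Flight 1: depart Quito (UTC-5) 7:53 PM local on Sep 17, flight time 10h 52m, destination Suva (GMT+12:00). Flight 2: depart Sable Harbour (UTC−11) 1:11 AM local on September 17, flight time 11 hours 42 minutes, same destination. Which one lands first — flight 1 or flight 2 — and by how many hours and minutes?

Flight 1 in UTC: 7:53 PM + 5:00 = 12:53 AM on Sep 18.
+10 hours 52 minutes → arrive 11:45 AM UTC on Sep 18.
Flight 2 in UTC: 1:11 AM + 11:00 = 12:11 PM on Sep 17.
+11 hours 42 minutes → arrive 11:53 PM UTC on Sep 17.
Flight 2 lands earlier by 11 hours 52 minutes.

the second, by 11 hours 52 minutes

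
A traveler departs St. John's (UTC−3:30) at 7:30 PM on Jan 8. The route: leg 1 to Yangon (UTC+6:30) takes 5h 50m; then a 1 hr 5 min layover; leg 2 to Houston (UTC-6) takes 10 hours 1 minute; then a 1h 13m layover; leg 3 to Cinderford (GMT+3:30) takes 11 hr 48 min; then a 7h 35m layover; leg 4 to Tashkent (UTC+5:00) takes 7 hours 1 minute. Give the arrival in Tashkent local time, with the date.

12:33 AM on January 11

Convert departure to UTC: 7:30 PM + 3:30 = 11:00 PM UTC on Jan 8.
Add 5 hours 50 minutes leg 1 → 4:50 AM UTC (Jan 9).
Add 1 hour and 5 minutes layover in Yangon → 5:55 AM UTC.
Add 10 hours 1 minute leg 2 → 3:56 PM UTC.
Add 1 hour 13 minutes layover in Houston → 5:09 PM UTC.
Add 11 hours and 48 minutes leg 3 → 4:57 AM UTC (Jan 10).
Add 7 hours and 35 minutes layover in Cinderford → 12:32 PM UTC.
Add 7 hours and 1 minute leg 4 → 7:33 PM UTC.
Tashkent is UTC+5:00, so local arrival = 7:33 PM + 5:00 = 12:33 AM on Jan 11.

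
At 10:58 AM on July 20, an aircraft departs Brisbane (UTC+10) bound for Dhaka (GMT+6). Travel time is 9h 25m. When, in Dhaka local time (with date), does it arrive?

Convert departure to UTC: 10:58 AM − 10:00 = 12:58 AM UTC on Jul 20.
Add 9 hours 25 minutes travel time → 10:23 AM UTC.
Dhaka is UTC+6:00, so local arrival = 10:23 AM + 6:00 = 4:23 PM on Jul 20.

4:23 PM on July 20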